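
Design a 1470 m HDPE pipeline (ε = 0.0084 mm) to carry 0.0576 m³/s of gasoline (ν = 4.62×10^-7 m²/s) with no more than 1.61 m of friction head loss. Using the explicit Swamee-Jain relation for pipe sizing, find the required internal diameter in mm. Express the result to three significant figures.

D ≈ 324 mm

Swamee-Jain (Type III): D = 0.66·[ε^1.25·(LQ²/(gh_f))^4.75 + ν·Q^9.4·(L/(gh_f))^5.2]^0.04
LQ²/(gh_f) = 0.3088; L/(gh_f) = 93.07
Term 1 = ε^1.25·(…)^4.75 = 1.70×10^-9; Term 2 = ν·Q^9.4·(…)^5.2 = 1.78×10^-8
D = 0.66·(1.70×10^-9 + 1.78×10^-8)^0.04 = 0.3245 m = 324 mm
Check: V = 0.697 m/s, Re = 4.89×10^5, f = 0.01354, h_f = 1.52 m ≈ 1.61 m ✓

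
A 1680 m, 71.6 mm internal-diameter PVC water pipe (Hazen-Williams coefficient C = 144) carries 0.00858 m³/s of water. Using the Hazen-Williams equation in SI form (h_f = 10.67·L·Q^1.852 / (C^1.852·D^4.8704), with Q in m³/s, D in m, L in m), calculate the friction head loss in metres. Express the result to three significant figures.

h_f = 10.67·1680·0.00858^1.852 / (144^1.852·0.0716^4.8704) = 101.4 m

h_f ≈ 101 m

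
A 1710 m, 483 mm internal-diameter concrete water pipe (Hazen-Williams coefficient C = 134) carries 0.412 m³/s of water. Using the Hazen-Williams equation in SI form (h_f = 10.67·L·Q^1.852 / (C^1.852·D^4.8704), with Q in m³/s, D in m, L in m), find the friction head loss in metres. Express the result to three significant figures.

h_f ≈ 14.1 m

h_f = 10.67·1710·0.412^1.852 / (134^1.852·0.483^4.8704) = 14.06 m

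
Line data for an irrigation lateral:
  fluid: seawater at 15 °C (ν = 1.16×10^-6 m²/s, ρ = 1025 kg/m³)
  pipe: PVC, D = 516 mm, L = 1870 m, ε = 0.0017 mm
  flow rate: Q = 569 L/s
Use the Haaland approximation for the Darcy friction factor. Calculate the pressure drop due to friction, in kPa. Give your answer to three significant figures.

Δp ≈ 155 kPa

V = 4Q/(πD²) = 4·0.569/(π·0.516²) = 2.721 m/s
Re = VD/ν = 2.721·0.516/1.16×10^-6 = 1.21×10^6 → turbulent
ε/D = 0.0017/516 = 3.29×10^-6
Haaland: f = 0.01129
h_f = f(L/D)V²/(2g) = 0.01129·(1870/0.516)·2.721²/(2·9.81) = 15.43 m
Δp = ρg·h_f = 1025·9.81·15.43 = 155.2 kPa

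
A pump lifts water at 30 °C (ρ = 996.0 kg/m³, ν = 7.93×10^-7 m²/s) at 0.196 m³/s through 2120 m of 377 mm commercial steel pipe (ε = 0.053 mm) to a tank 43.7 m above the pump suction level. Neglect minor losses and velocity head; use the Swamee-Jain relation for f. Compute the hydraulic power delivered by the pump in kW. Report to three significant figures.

P_hyd ≈ 108 kW

V = 4Q/(πD²) = 1.756 m/s; Re = 8.35×10^5; ε/D = 1.41×10^-4; f = 0.01425
h_f = f(L/D)V²/2g = 12.60 m
Total head H = z + h_f = 43.7 + 12.60 = 56.30 m
P_hyd = ρgQH = 996.0·9.81·0.196·56.30 = 107.8 kW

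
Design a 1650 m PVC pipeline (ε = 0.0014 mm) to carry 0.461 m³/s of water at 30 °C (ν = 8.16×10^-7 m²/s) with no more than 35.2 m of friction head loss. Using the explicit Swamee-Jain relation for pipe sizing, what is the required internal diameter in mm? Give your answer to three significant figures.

Swamee-Jain (Type III): D = 0.66·[ε^1.25·(LQ²/(gh_f))^4.75 + ν·Q^9.4·(L/(gh_f))^5.2]^0.04
LQ²/(gh_f) = 1.015; L/(gh_f) = 4.778
Term 1 = ε^1.25·(…)^4.75 = 5.18×10^-8; Term 2 = ν·Q^9.4·(…)^5.2 = 1.92×10^-6
D = 0.66·(5.18×10^-8 + 1.92×10^-6)^0.04 = 0.3902 m = 390 mm
Check: V = 3.85 m/s, Re = 1.84×10^6, f = 0.01063, h_f = 34.0 m ≈ 35.2 m ✓

D ≈ 390 mm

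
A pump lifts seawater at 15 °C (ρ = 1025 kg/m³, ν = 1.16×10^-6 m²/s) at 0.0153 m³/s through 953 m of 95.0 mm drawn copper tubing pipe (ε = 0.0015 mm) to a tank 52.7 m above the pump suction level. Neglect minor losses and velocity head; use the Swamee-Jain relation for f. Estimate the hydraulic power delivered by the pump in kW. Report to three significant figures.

V = 4Q/(πD²) = 2.159 m/s; Re = 1.77×10^5; ε/D = 1.58×10^-5; f = 0.01605
h_f = f(L/D)V²/2g = 38.23 m
Total head H = z + h_f = 52.7 + 38.23 = 90.93 m
P_hyd = ρgQH = 1025·9.81·0.0153·90.93 = 13.99 kW

P_hyd ≈ 14.0 kW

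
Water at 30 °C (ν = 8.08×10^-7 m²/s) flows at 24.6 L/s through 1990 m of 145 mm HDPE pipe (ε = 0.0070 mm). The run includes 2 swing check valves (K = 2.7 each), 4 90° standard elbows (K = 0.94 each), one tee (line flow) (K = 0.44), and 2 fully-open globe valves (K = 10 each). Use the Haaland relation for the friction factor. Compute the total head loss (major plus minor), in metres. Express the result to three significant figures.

H_L ≈ 26.7 m

V = 4Q/(πD²) = 1.490 m/s; V²/2g = 0.1131 m
Re = 2.67×10^5, ε/D = 4.83×10^-5 → f = 0.01505 (Haaland)
Major: h_f = f(L/D)·V²/2g = 0.01505·13724·0.1131 = 23.36 m
Minor: ΣK = 29.6; h_m = ΣK·V²/2g = 3.348 m
Total H_L = 23.36 + 3.348 = 26.71 m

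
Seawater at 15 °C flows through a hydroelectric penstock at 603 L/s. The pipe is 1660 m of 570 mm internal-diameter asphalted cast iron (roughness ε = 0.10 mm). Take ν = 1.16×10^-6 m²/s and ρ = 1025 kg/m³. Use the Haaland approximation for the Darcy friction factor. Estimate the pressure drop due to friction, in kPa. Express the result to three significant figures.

Δp ≈ 118 kPa

V = 4Q/(πD²) = 4·0.603/(π·0.570²) = 2.363 m/s
Re = VD/ν = 2.363·0.570/1.16×10^-6 = 1.16×10^6 → turbulent
ε/D = 0.10/570 = 1.75×10^-4
Haaland: f = 0.01420
h_f = f(L/D)V²/(2g) = 0.01420·(1660/0.570)·2.363²/(2·9.81) = 11.77 m
Δp = ρg·h_f = 1025·9.81·11.77 = 118.4 kPa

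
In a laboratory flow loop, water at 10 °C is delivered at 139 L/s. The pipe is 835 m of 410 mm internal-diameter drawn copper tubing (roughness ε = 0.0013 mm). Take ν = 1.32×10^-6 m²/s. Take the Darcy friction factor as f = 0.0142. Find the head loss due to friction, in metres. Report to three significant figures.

h_f ≈ 1.63 m

V = 4Q/(πD²) = 4·0.139/(π·0.410²) = 1.053 m/s
h_f = f(L/D)V²/(2g) = 0.01420·(835/0.410)·1.053²/(2·9.81) = 1.634 m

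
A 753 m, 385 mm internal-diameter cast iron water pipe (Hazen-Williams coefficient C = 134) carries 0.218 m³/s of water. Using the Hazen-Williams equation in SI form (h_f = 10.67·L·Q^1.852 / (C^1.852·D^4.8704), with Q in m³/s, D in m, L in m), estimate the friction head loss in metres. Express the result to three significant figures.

h_f = 10.67·753·0.218^1.852 / (134^1.852·0.385^4.8704) = 5.746 m

h_f ≈ 5.75 m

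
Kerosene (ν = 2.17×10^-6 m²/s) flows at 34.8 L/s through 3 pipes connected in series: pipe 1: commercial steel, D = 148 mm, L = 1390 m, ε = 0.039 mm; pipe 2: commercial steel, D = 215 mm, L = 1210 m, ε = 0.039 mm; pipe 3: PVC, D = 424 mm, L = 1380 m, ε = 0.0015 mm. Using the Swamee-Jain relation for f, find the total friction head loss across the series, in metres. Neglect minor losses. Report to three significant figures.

H ≈ 41.3 m

Pipe 1: V = 2.023 m/s, Re = 1.38×10^5, ε/D = 2.64×10^-4, f = 0.01842, h_1 = f(L/D)V²/2g = 36.08 m
Pipe 2: V = 0.9585 m/s, Re = 9.50×10^4, ε/D = 1.81×10^-4, f = 0.01906, h_2 = f(L/D)V²/2g = 5.024 m
Pipe 3: V = 0.2465 m/s, Re = 4.82×10^4, ε/D = 3.54×10^-6, f = 0.02095, h_3 = f(L/D)V²/2g = 0.2111 m
Series → Q common, losses add: H = Σh = 41.32 m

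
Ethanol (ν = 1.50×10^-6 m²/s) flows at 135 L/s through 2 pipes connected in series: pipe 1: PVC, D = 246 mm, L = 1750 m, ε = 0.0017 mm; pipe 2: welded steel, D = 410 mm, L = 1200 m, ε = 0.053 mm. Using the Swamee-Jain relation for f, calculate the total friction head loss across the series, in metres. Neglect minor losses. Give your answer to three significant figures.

H ≈ 41.6 m

Pipe 1: V = 2.840 m/s, Re = 4.66×10^5, ε/D = 6.91×10^-6, f = 0.01337, h_1 = f(L/D)V²/2g = 39.09 m
Pipe 2: V = 1.023 m/s, Re = 2.79×10^5, ε/D = 1.29×10^-4, f = 0.01585, h_2 = f(L/D)V²/2g = 2.473 m
Series → Q common, losses add: H = Σh = 41.57 m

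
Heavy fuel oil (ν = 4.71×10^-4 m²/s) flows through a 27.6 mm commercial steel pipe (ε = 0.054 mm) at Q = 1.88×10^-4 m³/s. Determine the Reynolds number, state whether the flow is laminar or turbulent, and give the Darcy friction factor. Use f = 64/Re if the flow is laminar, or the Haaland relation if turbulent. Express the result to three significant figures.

V = 4Q/(πD²) = 0.3142 m/s
Re = VD/ν = 0.3142·0.0276/4.71×10^-4 = 18.4
Re < 2300 → laminar → f = 64/Re = 3.476

Re ≈ 18.4; laminar; f = 64/Re ≈ 3.48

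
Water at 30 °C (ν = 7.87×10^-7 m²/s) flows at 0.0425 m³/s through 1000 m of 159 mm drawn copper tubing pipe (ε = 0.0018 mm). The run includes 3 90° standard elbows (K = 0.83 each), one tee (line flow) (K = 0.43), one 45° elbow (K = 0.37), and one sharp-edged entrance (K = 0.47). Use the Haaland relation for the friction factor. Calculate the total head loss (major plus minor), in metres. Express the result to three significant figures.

H_L ≈ 20.7 m

V = 4Q/(πD²) = 2.140 m/s; V²/2g = 0.2335 m
Re = 4.32×10^5, ε/D = 1.13×10^-5 → f = 0.01353 (Haaland)
Major: h_f = f(L/D)·V²/2g = 0.01353·6289·0.2335 = 19.86 m
Minor: ΣK = 3.76; h_m = ΣK·V²/2g = 0.8780 m
Total H_L = 19.86 + 0.8780 = 20.74 m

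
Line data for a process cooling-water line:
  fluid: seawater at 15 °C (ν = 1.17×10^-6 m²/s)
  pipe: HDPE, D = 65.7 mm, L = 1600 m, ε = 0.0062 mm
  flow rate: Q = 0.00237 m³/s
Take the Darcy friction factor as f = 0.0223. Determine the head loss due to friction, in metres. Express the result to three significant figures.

h_f ≈ 13.5 m

V = 4Q/(πD²) = 4·0.00237/(π·0.0657²) = 0.6991 m/s
h_f = f(L/D)V²/(2g) = 0.02230·(1600/0.0657)·0.6991²/(2·9.81) = 13.53 m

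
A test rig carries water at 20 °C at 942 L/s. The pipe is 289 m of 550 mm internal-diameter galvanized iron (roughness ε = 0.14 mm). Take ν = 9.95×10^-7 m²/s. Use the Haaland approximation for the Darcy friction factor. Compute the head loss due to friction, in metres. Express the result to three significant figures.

V = 4Q/(πD²) = 4·0.942/(π·0.550²) = 3.965 m/s
Re = VD/ν = 3.965·0.550/9.95×10^-7 = 2.19×10^6 → turbulent
ε/D = 0.14/550 = 2.55×10^-4
Haaland: f = 0.01480
h_f = f(L/D)V²/(2g) = 0.01480·(289/0.550)·3.965²/(2·9.81) = 6.231 m

h_f ≈ 6.23 m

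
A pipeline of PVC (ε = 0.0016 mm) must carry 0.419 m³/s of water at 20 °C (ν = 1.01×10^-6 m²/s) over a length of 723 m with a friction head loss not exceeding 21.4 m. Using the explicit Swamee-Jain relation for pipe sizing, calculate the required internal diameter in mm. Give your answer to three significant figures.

Swamee-Jain (Type III): D = 0.66·[ε^1.25·(LQ²/(gh_f))^4.75 + ν·Q^9.4·(L/(gh_f))^5.2]^0.04
LQ²/(gh_f) = 0.6046; L/(gh_f) = 3.444
Term 1 = ε^1.25·(…)^4.75 = 5.21×10^-9; Term 2 = ν·Q^9.4·(…)^5.2 = 1.76×10^-7
D = 0.66·(5.21×10^-9 + 1.76×10^-7)^0.04 = 0.3547 m = 355 mm
Check: V = 4.24 m/s, Re = 1.49×10^6, f = 0.01101, h_f = 20.6 m ≈ 21.4 m ✓

D ≈ 355 mm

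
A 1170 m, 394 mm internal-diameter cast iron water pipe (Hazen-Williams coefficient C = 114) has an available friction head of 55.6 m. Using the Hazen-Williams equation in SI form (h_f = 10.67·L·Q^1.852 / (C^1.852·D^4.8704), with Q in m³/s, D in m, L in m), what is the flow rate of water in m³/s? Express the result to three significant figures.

Rearranging: Q = [h_f·C^1.852·D^4.8704 / (10.67·L)]^(1/1.852)
Q = [55.6·114^1.852·0.394^4.8704 / (10.67·1170)]^0.540 = 0.5291 m³/s

Q ≈ 0.529 m³/s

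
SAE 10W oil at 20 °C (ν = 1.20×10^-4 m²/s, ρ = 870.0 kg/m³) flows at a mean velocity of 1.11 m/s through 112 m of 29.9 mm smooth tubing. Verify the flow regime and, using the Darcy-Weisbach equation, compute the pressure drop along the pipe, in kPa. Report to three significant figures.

Δp ≈ 465 kPa

Re = VD/ν = 1.11·0.02990/1.20×10^-4 = 277 → laminar (Re < 2300)
f = 64/Re = 0.2314
h_f = f(L/D)V²/(2g) = 0.2314·(112/0.02990)·1.11²/(2·9.81) = 54.43 m
Δp = ρg·h_f = 870.0·9.81·54.43 = 464.6 kPa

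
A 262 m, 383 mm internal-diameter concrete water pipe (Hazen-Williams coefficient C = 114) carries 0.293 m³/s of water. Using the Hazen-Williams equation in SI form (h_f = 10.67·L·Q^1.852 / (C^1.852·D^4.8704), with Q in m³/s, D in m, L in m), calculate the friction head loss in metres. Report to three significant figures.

h_f = 10.67·262·0.293^1.852 / (114^1.852·0.383^4.8704) = 4.783 m

h_f ≈ 4.78 m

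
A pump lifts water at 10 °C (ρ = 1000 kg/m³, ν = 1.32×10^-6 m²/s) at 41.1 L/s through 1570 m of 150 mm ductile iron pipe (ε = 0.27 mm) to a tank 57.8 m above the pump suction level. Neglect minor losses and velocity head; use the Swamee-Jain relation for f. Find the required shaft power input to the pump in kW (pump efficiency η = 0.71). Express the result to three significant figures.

V = 4Q/(πD²) = 2.326 m/s; Re = 2.64×10^5; ε/D = 0.00180; f = 0.02367
h_f = f(L/D)V²/2g = 68.29 m
Total head H = z + h_f = 57.8 + 68.29 = 126.1 m
P_hyd = ρgQH = 1000·9.81·0.0411·126.1 = 50.84 kW
P_shaft = P_hyd/η = 50.84/0.71 = 71.61 kW

P_shaft ≈ 71.6 kW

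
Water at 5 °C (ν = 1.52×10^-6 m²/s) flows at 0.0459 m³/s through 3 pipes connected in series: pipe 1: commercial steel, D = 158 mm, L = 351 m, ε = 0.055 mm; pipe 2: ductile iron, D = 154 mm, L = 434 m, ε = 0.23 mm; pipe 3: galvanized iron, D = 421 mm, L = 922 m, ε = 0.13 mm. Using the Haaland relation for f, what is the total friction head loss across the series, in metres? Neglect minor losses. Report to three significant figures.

H ≈ 30.7 m

Pipe 1: V = 2.341 m/s, Re = 2.43×10^5, ε/D = 3.48×10^-4, f = 0.01745, h_1 = f(L/D)V²/2g = 10.83 m
Pipe 2: V = 2.464 m/s, Re = 2.50×10^5, ε/D = 0.00149, f = 0.02252, h_2 = f(L/D)V²/2g = 19.64 m
Pipe 3: V = 0.3297 m/s, Re = 9.13×10^4, ε/D = 3.09×10^-4, f = 0.01951, h_3 = f(L/D)V²/2g = 0.2367 m
Series → Q common, losses add: H = Σh = 30.71 m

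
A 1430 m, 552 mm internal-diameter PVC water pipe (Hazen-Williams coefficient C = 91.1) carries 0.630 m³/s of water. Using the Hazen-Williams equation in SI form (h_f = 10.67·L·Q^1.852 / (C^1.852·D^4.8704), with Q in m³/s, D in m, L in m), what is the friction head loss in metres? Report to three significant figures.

h_f ≈ 27.5 m

h_f = 10.67·1430·0.630^1.852 / (91.1^1.852·0.552^4.8704) = 27.52 m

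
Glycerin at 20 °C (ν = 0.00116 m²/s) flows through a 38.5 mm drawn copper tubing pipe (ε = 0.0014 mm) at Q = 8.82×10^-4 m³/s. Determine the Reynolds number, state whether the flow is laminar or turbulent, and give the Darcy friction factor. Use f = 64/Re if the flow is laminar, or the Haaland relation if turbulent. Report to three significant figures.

V = 4Q/(πD²) = 0.7576 m/s
Re = VD/ν = 0.7576·0.0385/0.00116 = 25.1
Re < 2300 → laminar → f = 64/Re = 2.545

Re ≈ 25.1; laminar; f = 64/Re ≈ 2.55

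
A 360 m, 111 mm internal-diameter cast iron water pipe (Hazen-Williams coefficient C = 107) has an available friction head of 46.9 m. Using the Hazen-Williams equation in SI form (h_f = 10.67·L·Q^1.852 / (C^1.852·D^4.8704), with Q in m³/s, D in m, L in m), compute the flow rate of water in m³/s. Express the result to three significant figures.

Rearranging: Q = [h_f·C^1.852·D^4.8704 / (10.67·L)]^(1/1.852)
Q = [46.9·107^1.852·0.111^4.8704 / (10.67·360)]^0.540 = 0.03060 m³/s

Q ≈ 0.0306 m³/s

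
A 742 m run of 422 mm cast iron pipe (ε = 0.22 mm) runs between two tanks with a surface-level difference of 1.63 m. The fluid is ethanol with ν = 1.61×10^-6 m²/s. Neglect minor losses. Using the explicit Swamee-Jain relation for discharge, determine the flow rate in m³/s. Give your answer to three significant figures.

Swamee-Jain (Type II): Q = -0.965·√(gD⁵h_f/L)·ln[ε/(3.7D) + √(3.17ν²L/(gD³h_f))]
√(gD⁵h_f/L) = √(9.81·0.422⁵·1.63/742) = 0.01698
ε/(3.7D) = 1.41×10^-4; √(3.17ν²L/(gD³h_f)) = 7.12×10^-5
Q = -0.965·0.01698·ln(2.121×10^-4) = 0.1386 m³/s
Check: V = 0.991 m/s, Re = 2.60×10^5, f = 0.01864, h_f = 1.64 m ≈ 1.63 m ✓

Q ≈ 0.139 m³/s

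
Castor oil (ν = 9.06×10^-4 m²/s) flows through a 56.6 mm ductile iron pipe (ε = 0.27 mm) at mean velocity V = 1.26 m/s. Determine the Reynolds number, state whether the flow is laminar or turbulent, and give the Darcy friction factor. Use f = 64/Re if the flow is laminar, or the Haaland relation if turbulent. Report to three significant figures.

Re = VD/ν = 1.260·0.0566/9.06×10^-4 = 78.7
Re < 2300 → laminar → f = 64/Re = 0.8131

Re ≈ 78.7; laminar; f = 64/Re ≈ 0.813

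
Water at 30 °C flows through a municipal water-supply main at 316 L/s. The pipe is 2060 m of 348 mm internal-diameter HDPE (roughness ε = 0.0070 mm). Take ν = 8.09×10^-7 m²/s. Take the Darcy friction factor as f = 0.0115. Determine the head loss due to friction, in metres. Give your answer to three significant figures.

h_f ≈ 38.3 m

V = 4Q/(πD²) = 4·0.316/(π·0.348²) = 3.322 m/s
h_f = f(L/D)V²/(2g) = 0.01150·(2060/0.348)·3.322²/(2·9.81) = 38.30 m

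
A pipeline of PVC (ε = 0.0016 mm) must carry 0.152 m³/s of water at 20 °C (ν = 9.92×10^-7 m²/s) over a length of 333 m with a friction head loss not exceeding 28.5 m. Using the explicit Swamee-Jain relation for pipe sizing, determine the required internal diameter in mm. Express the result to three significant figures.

Swamee-Jain (Type III): D = 0.66·[ε^1.25·(LQ²/(gh_f))^4.75 + ν·Q^9.4·(L/(gh_f))^5.2]^0.04
LQ²/(gh_f) = 0.02752; L/(gh_f) = 1.191
Term 1 = ε^1.25·(…)^4.75 = 2.20×10^-15; Term 2 = ν·Q^9.4·(…)^5.2 = 5.02×10^-14
D = 0.66·(2.20×10^-15 + 5.02×10^-14)^0.04 = 0.1942 m = 194 mm
Check: V = 5.13 m/s, Re = 1.00×10^6, f = 0.01180, h_f = 27.1 m ≈ 28.5 m ✓

D ≈ 194 mm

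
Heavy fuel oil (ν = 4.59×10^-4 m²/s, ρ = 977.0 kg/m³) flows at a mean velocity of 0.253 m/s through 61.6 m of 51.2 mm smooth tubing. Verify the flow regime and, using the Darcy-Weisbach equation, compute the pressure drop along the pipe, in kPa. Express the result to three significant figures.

Re = VD/ν = 0.253·0.05120/4.59×10^-4 = 28.2 → laminar (Re < 2300)
f = 64/Re = 2.268
h_f = f(L/D)V²/(2g) = 2.268·(61.6/0.05120)·0.253²/(2·9.81) = 8.901 m
Δp = ρg·h_f = 977.0·9.81·8.901 = 85.31 kPa

Δp ≈ 85.3 kPa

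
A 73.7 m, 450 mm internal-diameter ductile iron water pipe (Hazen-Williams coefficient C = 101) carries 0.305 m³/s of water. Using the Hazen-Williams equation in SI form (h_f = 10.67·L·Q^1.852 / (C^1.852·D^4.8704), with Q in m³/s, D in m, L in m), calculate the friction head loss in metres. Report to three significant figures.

h_f = 10.67·73.7·0.305^1.852 / (101^1.852·0.450^4.8704) = 0.8271 m

h_f ≈ 0.827 m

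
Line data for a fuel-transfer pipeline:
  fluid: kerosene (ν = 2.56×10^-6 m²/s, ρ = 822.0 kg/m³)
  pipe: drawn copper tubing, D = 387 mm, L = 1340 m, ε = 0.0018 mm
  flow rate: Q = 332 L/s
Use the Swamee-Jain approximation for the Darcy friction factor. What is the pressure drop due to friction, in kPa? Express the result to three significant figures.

Δp ≈ 153 kPa

V = 4Q/(πD²) = 4·0.332/(π·0.387²) = 2.822 m/s
Re = VD/ν = 2.822·0.387/2.56×10^-6 = 4.27×10^5 → turbulent
ε/D = 0.0018/387 = 4.65×10^-6
Swamee-Jain: f = 0.01354
h_f = f(L/D)V²/(2g) = 0.01354·(1340/0.387)·2.822²/(2·9.81) = 19.03 m
Δp = ρg·h_f = 822.0·9.81·19.03 = 153.5 kPa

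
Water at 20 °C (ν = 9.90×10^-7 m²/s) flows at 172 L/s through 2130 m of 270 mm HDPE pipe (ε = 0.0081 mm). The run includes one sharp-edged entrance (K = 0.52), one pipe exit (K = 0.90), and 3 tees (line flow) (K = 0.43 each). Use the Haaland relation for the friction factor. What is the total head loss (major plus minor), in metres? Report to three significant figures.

V = 4Q/(πD²) = 3.004 m/s; V²/2g = 0.4600 m
Re = 8.19×10^5, ε/D = 3.00×10^-5 → f = 0.01248 (Haaland)
Major: h_f = f(L/D)·V²/2g = 0.01248·7889·0.4600 = 45.30 m
Minor: ΣK = 2.71; h_m = ΣK·V²/2g = 1.247 m
Total H_L = 45.30 + 1.247 = 46.54 m

H_L ≈ 46.5 m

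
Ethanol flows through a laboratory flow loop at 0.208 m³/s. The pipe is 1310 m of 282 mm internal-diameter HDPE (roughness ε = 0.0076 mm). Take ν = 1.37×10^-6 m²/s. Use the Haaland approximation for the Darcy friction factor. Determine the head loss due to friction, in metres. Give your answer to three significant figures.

h_f ≈ 33.5 m

V = 4Q/(πD²) = 4·0.208/(π·0.282²) = 3.330 m/s
Re = VD/ν = 3.330·0.282/1.37×10^-6 = 6.85×10^5 → turbulent
ε/D = 0.0076/282 = 2.70×10^-5
Haaland: f = 0.01276
h_f = f(L/D)V²/(2g) = 0.01276·(1310/0.282)·3.330²/(2·9.81) = 33.49 m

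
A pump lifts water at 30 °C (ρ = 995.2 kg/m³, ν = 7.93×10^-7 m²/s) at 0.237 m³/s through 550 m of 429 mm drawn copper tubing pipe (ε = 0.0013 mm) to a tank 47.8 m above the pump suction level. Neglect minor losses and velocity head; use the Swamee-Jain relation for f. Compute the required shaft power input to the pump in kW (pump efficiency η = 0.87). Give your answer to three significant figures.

V = 4Q/(πD²) = 1.640 m/s; Re = 8.87×10^5; ε/D = 3.03×10^-6; f = 0.01192
h_f = f(L/D)V²/2g = 2.093 m
Total head H = z + h_f = 47.8 + 2.093 = 49.89 m
P_hyd = ρgQH = 995.2·9.81·0.237·49.89 = 115.4 kW
P_shaft = P_hyd/η = 115.4/0.87 = 132.7 kW

P_shaft ≈ 133 kW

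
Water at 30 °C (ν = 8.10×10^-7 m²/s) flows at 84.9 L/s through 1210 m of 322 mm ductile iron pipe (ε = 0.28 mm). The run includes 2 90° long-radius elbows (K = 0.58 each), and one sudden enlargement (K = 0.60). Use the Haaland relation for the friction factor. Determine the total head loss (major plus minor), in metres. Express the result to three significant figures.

V = 4Q/(πD²) = 1.043 m/s; V²/2g = 0.05540 m
Re = 4.14×10^5, ε/D = 8.70×10^-4 → f = 0.01971 (Haaland)
Major: h_f = f(L/D)·V²/2g = 0.01971·3758·0.05540 = 4.103 m
Minor: ΣK = 1.76; h_m = ΣK·V²/2g = 0.09750 m
Total H_L = 4.103 + 0.09750 = 4.201 m

H_L ≈ 4.20 m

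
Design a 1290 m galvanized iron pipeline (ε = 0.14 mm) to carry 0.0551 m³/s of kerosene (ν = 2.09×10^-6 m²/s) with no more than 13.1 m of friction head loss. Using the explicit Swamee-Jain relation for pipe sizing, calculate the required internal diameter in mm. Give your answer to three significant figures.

D ≈ 222 mm

Swamee-Jain (Type III): D = 0.66·[ε^1.25·(LQ²/(gh_f))^4.75 + ν·Q^9.4·(L/(gh_f))^5.2]^0.04
LQ²/(gh_f) = 0.03048; L/(gh_f) = 10.04
Term 1 = ε^1.25·(…)^4.75 = 9.58×10^-13; Term 2 = ν·Q^9.4·(…)^5.2 = 4.96×10^-13
D = 0.66·(9.58×10^-13 + 4.96×10^-13)^0.04 = 0.2218 m = 222 mm
Check: V = 1.43 m/s, Re = 1.51×10^5, f = 0.02007, h_f = 12.1 m ≈ 13.1 m ✓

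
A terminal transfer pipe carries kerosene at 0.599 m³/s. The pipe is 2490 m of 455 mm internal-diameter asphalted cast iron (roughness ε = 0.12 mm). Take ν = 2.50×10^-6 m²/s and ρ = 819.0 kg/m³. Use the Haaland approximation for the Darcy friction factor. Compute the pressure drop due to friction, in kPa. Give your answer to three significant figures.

V = 4Q/(πD²) = 4·0.599/(π·0.455²) = 3.684 m/s
Re = VD/ν = 3.684·0.455/2.50×10^-6 = 6.70×10^5 → turbulent
ε/D = 0.12/455 = 2.64×10^-4
Haaland: f = 0.01556
h_f = f(L/D)V²/(2g) = 0.01556·(2490/0.455)·3.684²/(2·9.81) = 58.92 m
Δp = ρg·h_f = 819.0·9.81·58.92 = 473.4 kPa

Δp ≈ 473 kPa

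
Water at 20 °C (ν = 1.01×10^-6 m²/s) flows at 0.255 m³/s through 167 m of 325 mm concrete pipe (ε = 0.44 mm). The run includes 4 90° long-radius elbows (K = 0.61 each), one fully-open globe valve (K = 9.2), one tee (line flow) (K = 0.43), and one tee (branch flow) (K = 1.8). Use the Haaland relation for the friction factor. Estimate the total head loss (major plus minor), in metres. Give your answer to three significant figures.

V = 4Q/(πD²) = 3.074 m/s; V²/2g = 0.4816 m
Re = 9.89×10^5, ε/D = 0.00135 → f = 0.02143 (Haaland)
Major: h_f = f(L/D)·V²/2g = 0.02143·513.8·0.4816 = 5.302 m
Minor: ΣK = 13.9; h_m = ΣK·V²/2g = 6.680 m
Total H_L = 5.302 + 6.680 = 11.98 m

H_L ≈ 12.0 m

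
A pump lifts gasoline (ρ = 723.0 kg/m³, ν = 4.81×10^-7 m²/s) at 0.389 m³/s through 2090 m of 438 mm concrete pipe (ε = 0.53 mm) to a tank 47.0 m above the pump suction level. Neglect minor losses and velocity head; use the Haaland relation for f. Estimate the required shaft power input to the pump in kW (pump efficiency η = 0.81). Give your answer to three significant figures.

P_shaft ≈ 275 kW

V = 4Q/(πD²) = 2.582 m/s; Re = 2.35×10^6; ε/D = 0.00121; f = 0.02072
h_f = f(L/D)V²/2g = 33.59 m
Total head H = z + h_f = 47.0 + 33.59 = 80.59 m
P_hyd = ρgQH = 723.0·9.81·0.389·80.59 = 222.3 kW
P_shaft = P_hyd/η = 222.3/0.81 = 274.5 kW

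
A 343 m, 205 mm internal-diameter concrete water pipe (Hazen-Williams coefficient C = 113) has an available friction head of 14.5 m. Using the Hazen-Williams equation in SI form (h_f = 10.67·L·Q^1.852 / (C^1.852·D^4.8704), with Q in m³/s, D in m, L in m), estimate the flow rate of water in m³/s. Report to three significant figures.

Rearranging: Q = [h_f·C^1.852·D^4.8704 / (10.67·L)]^(1/1.852)
Q = [14.5·113^1.852·0.205^4.8704 / (10.67·343)]^0.540 = 0.08833 m³/s

Q ≈ 0.0883 m³/s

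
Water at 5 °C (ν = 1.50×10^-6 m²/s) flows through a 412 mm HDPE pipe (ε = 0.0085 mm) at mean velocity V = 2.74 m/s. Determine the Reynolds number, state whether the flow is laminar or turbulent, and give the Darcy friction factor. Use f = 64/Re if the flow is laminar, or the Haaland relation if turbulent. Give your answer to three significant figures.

Re = VD/ν = 2.740·0.412/1.50×10^-6 = 7.53×10^5
Re > 4000 → turbulent; ε/D = 2.06×10^-5
Haaland: f = 0.01248

Re ≈ 7.53×10^5; turbulent; f ≈ 0.0125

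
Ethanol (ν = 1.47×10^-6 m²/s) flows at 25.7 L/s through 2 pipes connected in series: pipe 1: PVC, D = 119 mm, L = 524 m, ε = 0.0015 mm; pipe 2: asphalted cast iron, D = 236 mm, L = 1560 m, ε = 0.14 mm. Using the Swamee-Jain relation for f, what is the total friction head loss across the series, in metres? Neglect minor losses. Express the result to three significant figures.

H ≈ 21.4 m

Pipe 1: V = 2.311 m/s, Re = 1.87×10^5, ε/D = 1.26×10^-5, f = 0.01585, h_1 = f(L/D)V²/2g = 18.99 m
Pipe 2: V = 0.5875 m/s, Re = 9.43×10^4, ε/D = 5.93×10^-4, f = 0.02096, h_2 = f(L/D)V²/2g = 2.437 m
Series → Q common, losses add: H = Σh = 21.43 m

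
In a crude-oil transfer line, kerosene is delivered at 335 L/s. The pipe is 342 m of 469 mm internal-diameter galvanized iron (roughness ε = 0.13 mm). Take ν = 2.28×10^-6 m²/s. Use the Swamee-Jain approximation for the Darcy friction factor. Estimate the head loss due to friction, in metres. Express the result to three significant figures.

V = 4Q/(πD²) = 4·0.335/(π·0.469²) = 1.939 m/s
Re = VD/ν = 1.939·0.469/2.28×10^-6 = 3.99×10^5 → turbulent
ε/D = 0.13/469 = 2.77×10^-4
Swamee-Jain: f = 0.01647
h_f = f(L/D)V²/(2g) = 0.01647·(342/0.469)·1.939²/(2·9.81) = 2.302 m

h_f ≈ 2.30 m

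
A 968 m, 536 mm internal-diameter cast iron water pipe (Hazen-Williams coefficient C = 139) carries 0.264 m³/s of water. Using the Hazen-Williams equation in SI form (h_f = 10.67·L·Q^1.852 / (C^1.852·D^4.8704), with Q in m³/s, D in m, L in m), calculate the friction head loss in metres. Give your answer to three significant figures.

h_f = 10.67·968·0.264^1.852 / (139^1.852·0.536^4.8704) = 1.964 m

h_f ≈ 1.96 m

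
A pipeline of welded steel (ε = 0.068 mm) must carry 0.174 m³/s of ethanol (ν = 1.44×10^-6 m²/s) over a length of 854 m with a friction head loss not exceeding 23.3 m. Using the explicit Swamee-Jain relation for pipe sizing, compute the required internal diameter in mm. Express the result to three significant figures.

Swamee-Jain (Type III): D = 0.66·[ε^1.25·(LQ²/(gh_f))^4.75 + ν·Q^9.4·(L/(gh_f))^5.2]^0.04
LQ²/(gh_f) = 0.1131; L/(gh_f) = 3.736
Term 1 = ε^1.25·(…)^4.75 = 1.97×10^-10; Term 2 = ν·Q^9.4·(…)^5.2 = 9.91×10^-11
D = 0.66·(1.97×10^-10 + 9.91×10^-11)^0.04 = 0.2744 m = 274 mm
Check: V = 2.94 m/s, Re = 5.61×10^5, f = 0.01581, h_f = 21.7 m ≈ 23.3 m ✓

D ≈ 274 mm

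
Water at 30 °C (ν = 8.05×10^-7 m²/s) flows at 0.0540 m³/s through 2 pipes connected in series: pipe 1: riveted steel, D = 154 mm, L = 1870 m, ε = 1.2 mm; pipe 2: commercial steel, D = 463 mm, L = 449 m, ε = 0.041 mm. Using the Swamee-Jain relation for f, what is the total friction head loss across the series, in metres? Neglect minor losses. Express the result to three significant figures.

H ≈ 183 m

Pipe 1: V = 2.899 m/s, Re = 5.55×10^5, ε/D = 0.00779, f = 0.03511, h_1 = f(L/D)V²/2g = 182.6 m
Pipe 2: V = 0.3207 m/s, Re = 1.84×10^5, ε/D = 8.86×10^-5, f = 0.01651, h_2 = f(L/D)V²/2g = 0.08396 m
Series → Q common, losses add: H = Σh = 182.7 m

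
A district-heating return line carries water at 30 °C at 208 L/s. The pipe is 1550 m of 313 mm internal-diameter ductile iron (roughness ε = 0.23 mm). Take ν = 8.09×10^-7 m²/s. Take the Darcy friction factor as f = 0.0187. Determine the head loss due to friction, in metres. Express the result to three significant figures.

V = 4Q/(πD²) = 4·0.208/(π·0.313²) = 2.703 m/s
h_f = f(L/D)V²/(2g) = 0.01870·(1550/0.313)·2.703²/(2·9.81) = 34.49 m

h_f ≈ 34.5 m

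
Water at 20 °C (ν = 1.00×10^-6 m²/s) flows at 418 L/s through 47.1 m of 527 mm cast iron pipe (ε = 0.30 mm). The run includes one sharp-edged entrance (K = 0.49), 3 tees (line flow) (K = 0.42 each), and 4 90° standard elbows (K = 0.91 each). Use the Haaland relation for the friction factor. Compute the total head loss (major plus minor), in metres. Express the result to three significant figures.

V = 4Q/(πD²) = 1.916 m/s; V²/2g = 0.1872 m
Re = 1.01×10^6, ε/D = 5.69×10^-4 → f = 0.01763 (Haaland)
Major: h_f = f(L/D)·V²/2g = 0.01763·89.37·0.1872 = 0.2949 m
Minor: ΣK = 5.39; h_m = ΣK·V²/2g = 1.009 m
Total H_L = 0.2949 + 1.009 = 1.304 m

H_L ≈ 1.30 m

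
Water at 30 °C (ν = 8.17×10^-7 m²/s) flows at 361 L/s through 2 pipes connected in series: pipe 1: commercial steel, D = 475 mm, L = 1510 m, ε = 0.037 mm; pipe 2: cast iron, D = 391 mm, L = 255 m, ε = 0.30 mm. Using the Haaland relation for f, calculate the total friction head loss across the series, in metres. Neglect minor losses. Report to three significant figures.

H ≈ 14.2 m

Pipe 1: V = 2.037 m/s, Re = 1.18×10^6, ε/D = 7.79×10^-5, f = 0.01280, h_1 = f(L/D)V²/2g = 8.604 m
Pipe 2: V = 3.007 m/s, Re = 1.44×10^6, ε/D = 7.67×10^-4, f = 0.01869, h_2 = f(L/D)V²/2g = 5.616 m
Series → Q common, losses add: H = Σh = 14.22 m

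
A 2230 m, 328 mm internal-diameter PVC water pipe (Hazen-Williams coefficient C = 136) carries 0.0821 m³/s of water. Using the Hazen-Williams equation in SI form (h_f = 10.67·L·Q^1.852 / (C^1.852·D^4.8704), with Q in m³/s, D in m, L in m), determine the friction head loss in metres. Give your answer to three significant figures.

h_f ≈ 5.92 m

h_f = 10.67·2230·0.0821^1.852 / (136^1.852·0.328^4.8704) = 5.921 m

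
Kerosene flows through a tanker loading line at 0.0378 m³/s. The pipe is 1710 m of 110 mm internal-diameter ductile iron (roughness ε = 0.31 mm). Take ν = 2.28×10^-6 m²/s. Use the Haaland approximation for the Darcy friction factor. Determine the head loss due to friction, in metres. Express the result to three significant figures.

V = 4Q/(πD²) = 4·0.0378/(π·0.110²) = 3.978 m/s
Re = VD/ν = 3.978·0.110/2.28×10^-6 = 1.92×10^5 → turbulent
ε/D = 0.31/110 = 0.00282
Haaland: f = 0.02641
h_f = f(L/D)V²/(2g) = 0.02641·(1710/0.110)·3.978²/(2·9.81) = 331.1 m

h_f ≈ 331 m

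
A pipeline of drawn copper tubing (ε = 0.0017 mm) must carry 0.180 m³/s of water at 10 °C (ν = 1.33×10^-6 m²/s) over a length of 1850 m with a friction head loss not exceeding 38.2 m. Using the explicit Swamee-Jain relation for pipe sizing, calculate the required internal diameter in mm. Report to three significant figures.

D ≈ 281 mm

Swamee-Jain (Type III): D = 0.66·[ε^1.25·(LQ²/(gh_f))^4.75 + ν·Q^9.4·(L/(gh_f))^5.2]^0.04
LQ²/(gh_f) = 0.1600; L/(gh_f) = 4.937
Term 1 = ε^1.25·(…)^4.75 = 1.02×10^-11; Term 2 = ν·Q^9.4·(…)^5.2 = 5.36×10^-10
D = 0.66·(1.02×10^-11 + 5.36×10^-10)^0.04 = 0.2812 m = 281 mm
Check: V = 2.90 m/s, Re = 6.13×10^5, f = 0.01274, h_f = 35.9 m ≈ 38.2 m ✓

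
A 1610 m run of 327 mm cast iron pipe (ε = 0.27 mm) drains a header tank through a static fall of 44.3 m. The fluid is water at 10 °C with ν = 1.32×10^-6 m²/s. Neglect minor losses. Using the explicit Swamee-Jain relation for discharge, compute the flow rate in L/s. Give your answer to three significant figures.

Q ≈ 255 L/s

Swamee-Jain (Type II): Q = -0.965·√(gD⁵h_f/L)·ln[ε/(3.7D) + √(3.17ν²L/(gD³h_f))]
√(gD⁵h_f/L) = √(9.81·0.327⁵·44.3/1610) = 0.03177
ε/(3.7D) = 2.23×10^-4; √(3.17ν²L/(gD³h_f)) = 2.42×10^-5
Q = -0.965·0.03177·ln(2.474×10^-4) = 0.2546 m³/s
Check: V = 3.03 m/s, Re = 7.51×10^5, f = 0.01932, h_f = 44.6 m ≈ 44.3 m ✓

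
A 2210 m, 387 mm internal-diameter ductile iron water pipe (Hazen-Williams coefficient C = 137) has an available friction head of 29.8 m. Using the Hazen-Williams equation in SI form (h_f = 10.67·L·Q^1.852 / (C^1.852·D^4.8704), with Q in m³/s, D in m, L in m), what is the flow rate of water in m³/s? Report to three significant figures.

Q ≈ 0.307 m³/s

Rearranging: Q = [h_f·C^1.852·D^4.8704 / (10.67·L)]^(1/1.852)
Q = [29.8·137^1.852·0.387^4.8704 / (10.67·2210)]^0.540 = 0.3073 m³/s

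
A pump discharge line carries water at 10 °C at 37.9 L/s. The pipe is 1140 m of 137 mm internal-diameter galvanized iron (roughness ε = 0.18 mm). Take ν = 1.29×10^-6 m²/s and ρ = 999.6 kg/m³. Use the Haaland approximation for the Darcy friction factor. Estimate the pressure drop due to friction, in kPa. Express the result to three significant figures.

V = 4Q/(πD²) = 4·0.0379/(π·0.137²) = 2.571 m/s
Re = VD/ν = 2.571·0.137/1.29×10^-6 = 2.73×10^5 → turbulent
ε/D = 0.18/137 = 0.00131
Haaland: f = 0.02182
h_f = f(L/D)V²/(2g) = 0.02182·(1140/0.137)·2.571²/(2·9.81) = 61.18 m
Δp = ρg·h_f = 999.6·9.81·61.18 = 599.9 kPa

Δp ≈ 600 kPa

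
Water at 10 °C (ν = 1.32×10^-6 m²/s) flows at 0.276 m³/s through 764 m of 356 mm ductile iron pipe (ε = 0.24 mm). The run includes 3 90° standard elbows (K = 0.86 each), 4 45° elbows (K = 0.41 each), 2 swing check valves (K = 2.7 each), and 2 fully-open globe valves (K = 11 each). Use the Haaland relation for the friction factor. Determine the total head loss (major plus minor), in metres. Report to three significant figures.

H_L ≈ 27.9 m

V = 4Q/(πD²) = 2.773 m/s; V²/2g = 0.3919 m
Re = 7.48×10^5, ε/D = 6.74×10^-4 → f = 0.01838 (Haaland)
Major: h_f = f(L/D)·V²/2g = 0.01838·2146·0.3919 = 15.46 m
Minor: ΣK = 31.6; h_m = ΣK·V²/2g = 12.39 m
Total H_L = 15.46 + 12.39 = 27.85 m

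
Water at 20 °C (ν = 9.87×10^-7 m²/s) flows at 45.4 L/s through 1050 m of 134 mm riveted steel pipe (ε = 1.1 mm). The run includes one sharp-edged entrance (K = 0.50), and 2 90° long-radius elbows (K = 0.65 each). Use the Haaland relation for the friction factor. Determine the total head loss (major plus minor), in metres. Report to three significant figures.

V = 4Q/(πD²) = 3.219 m/s; V²/2g = 0.5282 m
Re = 4.37×10^5, ε/D = 0.00821 → f = 0.03571 (Haaland)
Major: h_f = f(L/D)·V²/2g = 0.03571·7836·0.5282 = 147.8 m
Minor: ΣK = 1.80; h_m = ΣK·V²/2g = 0.9508 m
Total H_L = 147.8 + 0.9508 = 148.8 m

H_L ≈ 149 m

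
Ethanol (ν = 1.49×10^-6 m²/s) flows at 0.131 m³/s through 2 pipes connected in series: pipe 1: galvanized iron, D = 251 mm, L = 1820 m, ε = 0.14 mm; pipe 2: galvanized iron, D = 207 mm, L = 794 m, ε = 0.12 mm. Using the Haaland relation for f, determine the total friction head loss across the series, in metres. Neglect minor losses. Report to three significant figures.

Pipe 1: V = 2.647 m/s, Re = 4.46×10^5, ε/D = 5.58×10^-4, f = 0.01802, h_1 = f(L/D)V²/2g = 46.69 m
Pipe 2: V = 3.893 m/s, Re = 5.41×10^5, ε/D = 5.80×10^-4, f = 0.01801, h_2 = f(L/D)V²/2g = 53.36 m
Series → Q common, losses add: H = Σh = 100.0 m

H ≈ 100 m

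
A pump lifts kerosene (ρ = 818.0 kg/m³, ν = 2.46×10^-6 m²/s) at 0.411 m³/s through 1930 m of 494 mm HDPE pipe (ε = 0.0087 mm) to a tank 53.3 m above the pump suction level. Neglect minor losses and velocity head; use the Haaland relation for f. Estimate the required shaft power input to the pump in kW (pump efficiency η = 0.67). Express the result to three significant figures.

V = 4Q/(πD²) = 2.144 m/s; Re = 4.31×10^5; ε/D = 1.76×10^-5; f = 0.01361
h_f = f(L/D)V²/2g = 12.46 m
Total head H = z + h_f = 53.3 + 12.46 = 65.76 m
P_hyd = ρgQH = 818.0·9.81·0.411·65.76 = 216.9 kW
P_shaft = P_hyd/η = 216.9/0.67 = 323.7 kW

P_shaft ≈ 324 kW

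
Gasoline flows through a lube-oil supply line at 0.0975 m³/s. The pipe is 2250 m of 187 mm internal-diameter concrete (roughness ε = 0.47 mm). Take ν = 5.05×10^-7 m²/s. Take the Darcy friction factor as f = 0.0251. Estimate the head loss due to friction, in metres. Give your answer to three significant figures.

h_f ≈ 194 m

V = 4Q/(πD²) = 4·0.0975/(π·0.187²) = 3.550 m/s
h_f = f(L/D)V²/(2g) = 0.02510·(2250/0.187)·3.550²/(2·9.81) = 194.0 m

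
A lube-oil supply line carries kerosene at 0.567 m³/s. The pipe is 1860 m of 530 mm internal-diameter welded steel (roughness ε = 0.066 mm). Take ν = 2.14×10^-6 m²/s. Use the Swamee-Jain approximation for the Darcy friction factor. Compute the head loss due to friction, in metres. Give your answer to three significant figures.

V = 4Q/(πD²) = 4·0.567/(π·0.530²) = 2.570 m/s
Re = VD/ν = 2.570·0.530/2.14×10^-6 = 6.37×10^5 → turbulent
ε/D = 0.066/530 = 1.25×10^-4
Swamee-Jain: f = 0.01439
h_f = f(L/D)V²/(2g) = 0.01439·(1860/0.530)·2.570²/(2·9.81) = 17.00 m

h_f ≈ 17.0 m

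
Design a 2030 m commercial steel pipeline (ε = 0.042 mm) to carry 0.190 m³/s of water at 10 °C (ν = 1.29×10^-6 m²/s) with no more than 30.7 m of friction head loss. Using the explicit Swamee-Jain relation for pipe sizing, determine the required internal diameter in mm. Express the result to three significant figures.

Swamee-Jain (Type III): D = 0.66·[ε^1.25·(LQ²/(gh_f))^4.75 + ν·Q^9.4·(L/(gh_f))^5.2]^0.04
LQ²/(gh_f) = 0.2433; L/(gh_f) = 6.740
Term 1 = ε^1.25·(…)^4.75 = 4.11×10^-9; Term 2 = ν·Q^9.4·(…)^5.2 = 4.37×10^-9
D = 0.66·(4.11×10^-9 + 4.37×10^-9)^0.04 = 0.3138 m = 314 mm
Check: V = 2.46 m/s, Re = 5.98×10^5, f = 0.01459, h_f = 29.0 m ≈ 30.7 m ✓

D ≈ 314 mm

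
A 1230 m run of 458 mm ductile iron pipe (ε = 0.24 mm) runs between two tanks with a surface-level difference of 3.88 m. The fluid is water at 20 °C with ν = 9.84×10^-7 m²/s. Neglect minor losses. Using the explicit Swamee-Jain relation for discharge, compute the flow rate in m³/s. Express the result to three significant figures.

Swamee-Jain (Type II): Q = -0.965·√(gD⁵h_f/L)·ln[ε/(3.7D) + √(3.17ν²L/(gD³h_f))]
√(gD⁵h_f/L) = √(9.81·0.458⁵·3.88/1230) = 0.02497
ε/(3.7D) = 1.42×10^-4; √(3.17ν²L/(gD³h_f)) = 3.21×10^-5
Q = -0.965·0.02497·ln(1.738×10^-4) = 0.2086 m³/s
Check: V = 1.27 m/s, Re = 5.89×10^5, f = 0.01779, h_f = 3.91 m ≈ 3.88 m ✓

Q ≈ 0.209 m³/s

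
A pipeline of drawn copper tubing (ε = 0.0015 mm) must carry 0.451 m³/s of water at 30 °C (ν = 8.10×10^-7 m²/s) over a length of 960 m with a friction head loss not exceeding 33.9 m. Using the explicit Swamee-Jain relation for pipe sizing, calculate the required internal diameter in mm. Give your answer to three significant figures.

D ≈ 349 mm

Swamee-Jain (Type III): D = 0.66·[ε^1.25·(LQ²/(gh_f))^4.75 + ν·Q^9.4·(L/(gh_f))^5.2]^0.04
LQ²/(gh_f) = 0.5872; L/(gh_f) = 2.887
Term 1 = ε^1.25·(…)^4.75 = 4.19×10^-9; Term 2 = ν·Q^9.4·(…)^5.2 = 1.13×10^-7
D = 0.66·(4.19×10^-9 + 1.13×10^-7)^0.04 = 0.3485 m = 349 mm
Check: V = 4.73 m/s, Re = 2.03×10^6, f = 0.01050, h_f = 32.9 m ≈ 33.9 m ✓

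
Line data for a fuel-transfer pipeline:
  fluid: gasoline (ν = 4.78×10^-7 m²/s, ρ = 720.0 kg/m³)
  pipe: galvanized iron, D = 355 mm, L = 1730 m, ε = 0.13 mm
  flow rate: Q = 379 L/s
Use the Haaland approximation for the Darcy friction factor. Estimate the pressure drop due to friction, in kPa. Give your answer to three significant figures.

V = 4Q/(πD²) = 4·0.379/(π·0.355²) = 3.829 m/s
Re = VD/ν = 3.829·0.355/4.78×10^-7 = 2.84×10^6 → turbulent
ε/D = 0.13/355 = 3.66×10^-4
Haaland: f = 0.01582
h_f = f(L/D)V²/(2g) = 0.01582·(1730/0.355)·3.829²/(2·9.81) = 57.62 m
Δp = ρg·h_f = 720.0·9.81·57.62 = 407.0 kPa

Δp ≈ 407 kPa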